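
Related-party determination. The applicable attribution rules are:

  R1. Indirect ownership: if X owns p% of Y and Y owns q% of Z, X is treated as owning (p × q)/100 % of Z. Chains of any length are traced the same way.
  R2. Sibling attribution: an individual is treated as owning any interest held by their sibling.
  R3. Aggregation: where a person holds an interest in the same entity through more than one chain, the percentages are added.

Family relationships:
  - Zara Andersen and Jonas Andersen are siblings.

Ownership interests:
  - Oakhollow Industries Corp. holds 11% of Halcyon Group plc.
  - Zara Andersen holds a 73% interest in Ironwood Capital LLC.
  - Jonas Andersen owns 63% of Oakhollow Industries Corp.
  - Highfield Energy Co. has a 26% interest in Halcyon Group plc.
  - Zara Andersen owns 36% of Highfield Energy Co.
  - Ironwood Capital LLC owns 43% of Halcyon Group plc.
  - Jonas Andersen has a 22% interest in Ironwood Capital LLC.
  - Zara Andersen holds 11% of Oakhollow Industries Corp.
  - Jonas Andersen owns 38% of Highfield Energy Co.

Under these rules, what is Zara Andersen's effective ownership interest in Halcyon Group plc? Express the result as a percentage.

68.23%

By sibling attribution (R2), Zara Andersen is treated as also owning Jonas Andersen's interest in Highfield Energy Co, giving 36% + 38% = 74%.
By sibling attribution (R2), Zara Andersen is treated as also owning Jonas Andersen's interest in Ironwood Capital LLC, giving 73% + 22% = 95%.
By sibling attribution (R2), Zara Andersen is treated as also owning Jonas Andersen's interest in Oakhollow Industries Corp, giving 11% + 63% = 74%.
Chain via Highfield Energy Co. (R1): 74% × 26% = 19.24% of Halcyon Group plc.
Chain via Ironwood Capital LLC (R1): 95% × 43% = 40.85% of Halcyon Group plc.
Chain via Oakhollow Industries Corp. (R1): 74% × 11% = 8.14% of Halcyon Group plc.
Aggregating (R3): 19.24% + 40.85% + 8.14% = 68.23%.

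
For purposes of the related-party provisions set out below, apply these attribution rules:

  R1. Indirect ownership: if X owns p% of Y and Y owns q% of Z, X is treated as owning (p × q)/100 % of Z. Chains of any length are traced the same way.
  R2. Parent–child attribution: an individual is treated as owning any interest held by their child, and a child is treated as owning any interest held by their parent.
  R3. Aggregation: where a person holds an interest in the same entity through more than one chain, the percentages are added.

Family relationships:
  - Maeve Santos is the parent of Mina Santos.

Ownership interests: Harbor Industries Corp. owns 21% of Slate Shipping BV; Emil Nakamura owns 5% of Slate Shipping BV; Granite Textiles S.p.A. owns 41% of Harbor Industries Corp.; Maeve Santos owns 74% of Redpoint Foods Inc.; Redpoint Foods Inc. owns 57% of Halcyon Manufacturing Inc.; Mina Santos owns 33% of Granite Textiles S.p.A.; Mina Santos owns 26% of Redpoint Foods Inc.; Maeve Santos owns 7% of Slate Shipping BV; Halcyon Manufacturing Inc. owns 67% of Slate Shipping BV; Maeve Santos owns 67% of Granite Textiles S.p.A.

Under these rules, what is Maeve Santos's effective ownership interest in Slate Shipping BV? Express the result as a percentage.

By parent–child attribution (R2), Maeve Santos is treated as also owning Mina Santos's interest in Redpoint Foods Inc, giving 74% + 26% = 100%.
By parent–child attribution (R2), Maeve Santos is treated as also owning Mina Santos's interest in Granite Textiles S.p.A, giving 67% + 33% = 100%.
Chain via Redpoint Foods Inc. → Halcyon Manufacturing Inc. (R1): 100% × 57% × 67% = 38.19% of Slate Shipping BV.
Chain via Granite Textiles S.p.A. → Harbor Industries Corp. (R1): 100% × 41% × 21% = 8.61% of Slate Shipping BV.
Direct interest in Slate Shipping BV: 7%.
Aggregating (R3): 38.19% + 8.61% + 7% = 53.8%.

53.8%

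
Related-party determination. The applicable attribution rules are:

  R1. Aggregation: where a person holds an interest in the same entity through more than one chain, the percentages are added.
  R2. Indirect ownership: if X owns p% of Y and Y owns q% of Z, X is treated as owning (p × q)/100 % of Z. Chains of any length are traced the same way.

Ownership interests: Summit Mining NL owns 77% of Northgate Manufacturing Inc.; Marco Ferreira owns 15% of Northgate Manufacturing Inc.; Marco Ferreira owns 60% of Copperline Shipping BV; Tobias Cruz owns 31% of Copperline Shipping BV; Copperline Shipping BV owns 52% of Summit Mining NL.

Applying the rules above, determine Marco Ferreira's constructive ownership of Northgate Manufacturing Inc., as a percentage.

Chain via Copperline Shipping BV → Summit Mining NL (R2): 60% × 52% × 77% = 24.024% of Northgate Manufacturing Inc.
Direct interest in Northgate Manufacturing Inc: 15%.
Aggregating (R1): 24.024% + 15% = 39.024%.

39.024%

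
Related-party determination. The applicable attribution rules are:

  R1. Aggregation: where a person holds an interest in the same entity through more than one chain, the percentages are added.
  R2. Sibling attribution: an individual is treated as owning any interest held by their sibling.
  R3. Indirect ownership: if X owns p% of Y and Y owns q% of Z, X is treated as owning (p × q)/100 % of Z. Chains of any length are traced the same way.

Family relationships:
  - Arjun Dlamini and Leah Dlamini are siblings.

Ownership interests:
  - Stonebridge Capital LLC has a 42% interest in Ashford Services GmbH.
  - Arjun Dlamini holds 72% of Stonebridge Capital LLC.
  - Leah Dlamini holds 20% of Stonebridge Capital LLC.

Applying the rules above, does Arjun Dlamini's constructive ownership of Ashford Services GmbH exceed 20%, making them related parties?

Yes

By sibling attribution (R2), Arjun Dlamini is treated as also owning Leah Dlamini's interest in Stonebridge Capital LLC, giving 72% + 20% = 92%.
Chain via Stonebridge Capital LLC (R3): 92% × 42% = 38.64% of Ashford Services GmbH.
38.64% exceeds the 20% threshold, so Arjun is a related party to Ashford Services GmbH.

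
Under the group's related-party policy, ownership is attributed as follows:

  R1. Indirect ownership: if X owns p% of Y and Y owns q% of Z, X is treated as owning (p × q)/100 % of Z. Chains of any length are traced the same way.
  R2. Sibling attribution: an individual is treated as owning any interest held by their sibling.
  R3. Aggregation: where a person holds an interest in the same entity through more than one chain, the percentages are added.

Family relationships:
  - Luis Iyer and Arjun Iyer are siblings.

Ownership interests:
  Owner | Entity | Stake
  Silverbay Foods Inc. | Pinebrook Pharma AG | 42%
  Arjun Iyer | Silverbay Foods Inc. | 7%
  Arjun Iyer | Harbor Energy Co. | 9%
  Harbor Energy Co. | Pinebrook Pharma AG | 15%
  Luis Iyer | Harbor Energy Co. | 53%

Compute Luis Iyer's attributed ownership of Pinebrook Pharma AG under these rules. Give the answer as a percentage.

By sibling attribution (R2), Luis Iyer is treated as also owning Arjun Iyer's interest in Harbor Energy Co, giving 53% + 9% = 62%.
By sibling attribution (R2), Luis Iyer is treated as owning Arjun Iyer's 7% interest in Silverbay Foods Inc.
Chain via Harbor Energy Co. (R1): 62% × 15% = 9.3% of Pinebrook Pharma AG.
Chain via Silverbay Foods Inc. (R1): 7% × 42% = 2.94% of Pinebrook Pharma AG.
Aggregating (R3): 9.3% + 2.94% = 12.24%.

12.24%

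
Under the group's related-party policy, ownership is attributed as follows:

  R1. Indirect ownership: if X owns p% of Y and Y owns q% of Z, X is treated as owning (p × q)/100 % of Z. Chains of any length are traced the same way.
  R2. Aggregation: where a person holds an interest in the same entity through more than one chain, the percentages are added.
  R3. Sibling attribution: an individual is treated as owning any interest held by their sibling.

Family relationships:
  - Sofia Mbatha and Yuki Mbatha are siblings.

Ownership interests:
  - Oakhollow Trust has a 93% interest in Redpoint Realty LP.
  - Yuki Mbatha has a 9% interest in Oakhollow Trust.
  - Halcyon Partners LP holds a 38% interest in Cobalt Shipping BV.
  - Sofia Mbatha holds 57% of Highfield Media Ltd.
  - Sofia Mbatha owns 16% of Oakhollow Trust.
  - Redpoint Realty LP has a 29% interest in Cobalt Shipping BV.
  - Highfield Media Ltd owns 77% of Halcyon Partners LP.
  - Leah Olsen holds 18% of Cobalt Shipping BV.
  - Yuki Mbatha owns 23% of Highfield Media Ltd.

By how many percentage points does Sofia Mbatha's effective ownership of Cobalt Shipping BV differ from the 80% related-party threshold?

By sibling attribution (R3), Sofia Mbatha is treated as also owning Yuki Mbatha's interest in Highfield Media Ltd, giving 57% + 23% = 80%.
By sibling attribution (R3), Sofia Mbatha is treated as also owning Yuki Mbatha's interest in Oakhollow Trust, giving 16% + 9% = 25%.
Chain via Highfield Media Ltd → Halcyon Partners LP (R1): 80% × 77% × 38% = 23.408% of Cobalt Shipping BV.
Chain via Oakhollow Trust → Redpoint Realty LP (R1): 25% × 93% × 29% = 6.7425% of Cobalt Shipping BV.
Aggregating (R2): 23.408% + 6.7425% = 30.1505%.
30.1505% falls short of the 80% threshold by 49.8495 percentage points.

49.8495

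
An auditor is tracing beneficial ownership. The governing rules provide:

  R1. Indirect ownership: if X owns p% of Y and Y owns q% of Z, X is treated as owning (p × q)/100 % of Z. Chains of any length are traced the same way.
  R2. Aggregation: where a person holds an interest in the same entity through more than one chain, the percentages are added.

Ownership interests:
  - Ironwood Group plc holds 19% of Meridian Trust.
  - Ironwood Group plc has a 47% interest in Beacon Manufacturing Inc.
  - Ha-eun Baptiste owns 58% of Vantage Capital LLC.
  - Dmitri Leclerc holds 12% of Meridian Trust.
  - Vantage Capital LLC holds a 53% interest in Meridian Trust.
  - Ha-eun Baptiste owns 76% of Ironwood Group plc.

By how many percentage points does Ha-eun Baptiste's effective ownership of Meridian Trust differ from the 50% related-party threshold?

4.82

Chain via Ironwood Group plc (R1): 76% × 19% = 14.44% of Meridian Trust.
Chain via Vantage Capital LLC (R1): 58% × 53% = 30.74% of Meridian Trust.
Aggregating (R2): 14.44% + 30.74% = 45.18%.
45.18% falls short of the 50% threshold by 4.82 percentage points.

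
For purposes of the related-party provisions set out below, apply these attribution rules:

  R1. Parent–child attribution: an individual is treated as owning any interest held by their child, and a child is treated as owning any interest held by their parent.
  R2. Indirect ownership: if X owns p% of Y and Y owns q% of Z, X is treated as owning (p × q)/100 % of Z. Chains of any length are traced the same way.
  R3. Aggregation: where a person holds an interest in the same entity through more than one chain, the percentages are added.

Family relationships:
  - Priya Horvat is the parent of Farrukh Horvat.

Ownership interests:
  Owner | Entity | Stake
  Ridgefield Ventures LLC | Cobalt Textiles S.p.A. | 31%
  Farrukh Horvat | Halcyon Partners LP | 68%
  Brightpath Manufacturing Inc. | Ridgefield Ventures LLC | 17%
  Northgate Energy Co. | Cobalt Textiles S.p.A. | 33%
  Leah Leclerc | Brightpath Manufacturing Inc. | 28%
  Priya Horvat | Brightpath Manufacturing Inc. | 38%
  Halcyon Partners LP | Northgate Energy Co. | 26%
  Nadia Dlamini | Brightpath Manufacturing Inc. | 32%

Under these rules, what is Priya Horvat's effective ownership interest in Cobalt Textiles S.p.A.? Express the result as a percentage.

7.837%

By parent–child attribution (R1), Priya Horvat is treated as owning Farrukh Horvat's 68% interest in Halcyon Partners LP.
Chain via Brightpath Manufacturing Inc. → Ridgefield Ventures LLC (R2): 38% × 17% × 31% = 2.0026% of Cobalt Textiles S.p.A.
Chain via Halcyon Partners LP → Northgate Energy Co. (R2): 68% × 26% × 33% = 5.8344% of Cobalt Textiles S.p.A.
Aggregating (R3): 2.0026% + 5.8344% = 7.837%.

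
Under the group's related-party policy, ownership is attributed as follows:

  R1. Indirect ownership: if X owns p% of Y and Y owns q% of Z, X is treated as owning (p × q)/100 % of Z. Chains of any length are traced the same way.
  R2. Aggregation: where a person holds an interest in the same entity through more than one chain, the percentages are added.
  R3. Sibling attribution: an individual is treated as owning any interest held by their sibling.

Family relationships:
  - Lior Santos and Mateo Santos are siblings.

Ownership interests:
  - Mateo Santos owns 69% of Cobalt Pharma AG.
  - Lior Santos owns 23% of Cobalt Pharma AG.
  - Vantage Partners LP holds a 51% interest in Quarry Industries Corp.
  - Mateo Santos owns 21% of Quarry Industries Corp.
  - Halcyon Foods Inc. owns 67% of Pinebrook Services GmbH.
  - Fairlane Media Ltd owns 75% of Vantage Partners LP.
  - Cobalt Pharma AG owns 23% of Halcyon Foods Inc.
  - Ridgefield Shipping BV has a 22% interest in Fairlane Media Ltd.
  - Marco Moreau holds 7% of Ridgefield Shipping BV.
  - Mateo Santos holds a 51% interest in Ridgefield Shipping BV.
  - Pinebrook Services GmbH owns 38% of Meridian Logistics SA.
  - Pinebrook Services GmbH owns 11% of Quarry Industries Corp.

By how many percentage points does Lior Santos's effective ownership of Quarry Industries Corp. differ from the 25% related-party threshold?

1.851142

By sibling attribution (R3), Lior Santos is treated as also owning Mateo Santos's interest in Cobalt Pharma AG, giving 23% + 69% = 92%.
By sibling attribution (R3), Lior Santos is treated as owning Mateo Santos's 51% interest in Ridgefield Shipping BV.
By sibling attribution (R3), Lior Santos is treated as owning Mateo Santos's 21% interest in Quarry Industries Corp.
Chain via Cobalt Pharma AG → Halcyon Foods Inc. → Pinebrook Services GmbH (R1): 92% × 23% × 67% × 11% = 1.559492% of Quarry Industries Corp.
Chain via Ridgefield Shipping BV → Fairlane Media Ltd → Vantage Partners LP (R1): 51% × 22% × 75% × 51% = 4.29165% of Quarry Industries Corp.
Direct interest in Quarry Industries Corp: 21%.
Aggregating (R2): 1.559492% + 4.29165% + 21% = 26.851142%.
26.851142% exceeds the 25% threshold by 1.851142 percentage points.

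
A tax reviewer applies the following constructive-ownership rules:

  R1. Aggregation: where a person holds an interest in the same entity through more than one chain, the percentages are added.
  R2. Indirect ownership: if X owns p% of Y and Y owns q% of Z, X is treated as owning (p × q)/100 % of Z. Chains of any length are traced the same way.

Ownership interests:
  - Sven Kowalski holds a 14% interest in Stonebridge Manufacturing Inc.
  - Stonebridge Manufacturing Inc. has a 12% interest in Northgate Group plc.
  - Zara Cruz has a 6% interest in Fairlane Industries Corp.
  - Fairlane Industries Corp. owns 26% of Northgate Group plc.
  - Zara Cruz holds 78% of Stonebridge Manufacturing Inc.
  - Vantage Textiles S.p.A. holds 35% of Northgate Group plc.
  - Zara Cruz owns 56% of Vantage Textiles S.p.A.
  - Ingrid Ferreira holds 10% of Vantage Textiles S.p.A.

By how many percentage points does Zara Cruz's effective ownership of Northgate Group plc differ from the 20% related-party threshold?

10.52

Chain via Stonebridge Manufacturing Inc. (R2): 78% × 12% = 9.36% of Northgate Group plc.
Chain via Vantage Textiles S.p.A. (R2): 56% × 35% = 19.6% of Northgate Group plc.
Chain via Fairlane Industries Corp. (R2): 6% × 26% = 1.56% of Northgate Group plc.
Aggregating (R1): 9.36% + 19.6% + 1.56% = 30.52%.
30.52% exceeds the 20% threshold by 10.52 percentage points.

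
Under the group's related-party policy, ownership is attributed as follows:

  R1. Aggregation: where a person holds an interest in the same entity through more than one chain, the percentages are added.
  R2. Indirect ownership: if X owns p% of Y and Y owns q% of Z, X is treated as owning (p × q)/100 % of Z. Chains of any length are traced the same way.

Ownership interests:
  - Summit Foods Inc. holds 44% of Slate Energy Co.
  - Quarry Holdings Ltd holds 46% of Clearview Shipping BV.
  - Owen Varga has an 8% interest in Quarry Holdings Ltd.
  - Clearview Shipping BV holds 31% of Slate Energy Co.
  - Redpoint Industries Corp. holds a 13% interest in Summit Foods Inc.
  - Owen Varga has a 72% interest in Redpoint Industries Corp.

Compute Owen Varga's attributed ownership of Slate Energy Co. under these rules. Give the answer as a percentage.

5.2592%

Chain via Redpoint Industries Corp. → Summit Foods Inc. (R2): 72% × 13% × 44% = 4.1184% of Slate Energy Co.
Chain via Quarry Holdings Ltd → Clearview Shipping BV (R2): 8% × 46% × 31% = 1.1408% of Slate Energy Co.
Aggregating (R1): 4.1184% + 1.1408% = 5.2592%.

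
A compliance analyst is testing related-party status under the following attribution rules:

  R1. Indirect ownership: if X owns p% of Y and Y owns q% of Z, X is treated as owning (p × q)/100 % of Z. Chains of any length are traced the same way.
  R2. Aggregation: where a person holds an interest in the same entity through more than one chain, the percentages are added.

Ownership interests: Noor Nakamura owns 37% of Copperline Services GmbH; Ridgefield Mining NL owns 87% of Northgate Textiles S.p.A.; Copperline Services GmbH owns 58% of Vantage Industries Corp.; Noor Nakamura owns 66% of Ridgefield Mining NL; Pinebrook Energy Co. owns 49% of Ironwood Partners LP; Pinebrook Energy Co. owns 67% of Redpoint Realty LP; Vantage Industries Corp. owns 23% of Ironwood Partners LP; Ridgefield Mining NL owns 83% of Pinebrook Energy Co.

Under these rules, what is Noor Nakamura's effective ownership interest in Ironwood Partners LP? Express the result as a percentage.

31.778%

Chain via Copperline Services GmbH → Vantage Industries Corp. (R1): 37% × 58% × 23% = 4.9358% of Ironwood Partners LP.
Chain via Ridgefield Mining NL → Pinebrook Energy Co. (R1): 66% × 83% × 49% = 26.8422% of Ironwood Partners LP.
Aggregating (R2): 4.9358% + 26.8422% = 31.778%.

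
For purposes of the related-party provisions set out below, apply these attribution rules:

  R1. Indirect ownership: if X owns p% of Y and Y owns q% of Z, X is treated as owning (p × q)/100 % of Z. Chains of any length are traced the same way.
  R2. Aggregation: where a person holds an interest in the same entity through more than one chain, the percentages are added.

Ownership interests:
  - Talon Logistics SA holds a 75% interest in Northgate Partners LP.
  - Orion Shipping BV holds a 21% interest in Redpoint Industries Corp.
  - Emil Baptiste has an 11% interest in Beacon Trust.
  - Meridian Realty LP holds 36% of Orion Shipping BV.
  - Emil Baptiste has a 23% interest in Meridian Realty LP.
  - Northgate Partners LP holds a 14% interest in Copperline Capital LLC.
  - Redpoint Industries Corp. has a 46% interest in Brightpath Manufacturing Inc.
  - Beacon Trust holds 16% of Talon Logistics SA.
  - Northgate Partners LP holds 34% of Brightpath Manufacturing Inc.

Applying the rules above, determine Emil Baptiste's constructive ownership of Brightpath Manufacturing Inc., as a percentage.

Chain via Meridian Realty LP → Orion Shipping BV → Redpoint Industries Corp. (R1): 23% × 36% × 21% × 46% = 0.799848% of Brightpath Manufacturing Inc.
Chain via Beacon Trust → Talon Logistics SA → Northgate Partners LP (R1): 11% × 16% × 75% × 34% = 0.4488% of Brightpath Manufacturing Inc.
Aggregating (R2): 0.799848% + 0.4488% = 1.248648%.

1.248648%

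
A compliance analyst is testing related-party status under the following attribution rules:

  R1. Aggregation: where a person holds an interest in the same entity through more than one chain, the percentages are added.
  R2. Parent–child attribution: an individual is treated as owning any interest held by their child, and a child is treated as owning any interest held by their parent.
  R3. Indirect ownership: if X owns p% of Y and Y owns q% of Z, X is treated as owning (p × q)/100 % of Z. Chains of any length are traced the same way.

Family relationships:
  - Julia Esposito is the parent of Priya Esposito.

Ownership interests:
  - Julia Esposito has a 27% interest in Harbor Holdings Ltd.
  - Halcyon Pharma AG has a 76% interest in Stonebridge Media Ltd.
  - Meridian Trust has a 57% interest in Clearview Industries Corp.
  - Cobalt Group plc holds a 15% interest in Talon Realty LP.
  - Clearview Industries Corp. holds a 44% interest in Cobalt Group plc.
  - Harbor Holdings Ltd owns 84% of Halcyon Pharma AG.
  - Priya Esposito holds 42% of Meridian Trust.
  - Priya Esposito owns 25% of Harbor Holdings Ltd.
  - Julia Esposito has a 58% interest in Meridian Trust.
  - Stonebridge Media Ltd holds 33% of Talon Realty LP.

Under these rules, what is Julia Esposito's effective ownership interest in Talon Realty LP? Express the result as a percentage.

14.716944%

By parent–child attribution (R2), Julia Esposito is treated as also owning Priya Esposito's interest in Meridian Trust, giving 58% + 42% = 100%.
By parent–child attribution (R2), Julia Esposito is treated as also owning Priya Esposito's interest in Harbor Holdings Ltd, giving 27% + 25% = 52%.
Chain via Meridian Trust → Clearview Industries Corp. → Cobalt Group plc (R3): 100% × 57% × 44% × 15% = 3.762% of Talon Realty LP.
Chain via Harbor Holdings Ltd → Halcyon Pharma AG → Stonebridge Media Ltd (R3): 52% × 84% × 76% × 33% = 10.954944% of Talon Realty LP.
Aggregating (R1): 3.762% + 10.954944% = 14.716944%.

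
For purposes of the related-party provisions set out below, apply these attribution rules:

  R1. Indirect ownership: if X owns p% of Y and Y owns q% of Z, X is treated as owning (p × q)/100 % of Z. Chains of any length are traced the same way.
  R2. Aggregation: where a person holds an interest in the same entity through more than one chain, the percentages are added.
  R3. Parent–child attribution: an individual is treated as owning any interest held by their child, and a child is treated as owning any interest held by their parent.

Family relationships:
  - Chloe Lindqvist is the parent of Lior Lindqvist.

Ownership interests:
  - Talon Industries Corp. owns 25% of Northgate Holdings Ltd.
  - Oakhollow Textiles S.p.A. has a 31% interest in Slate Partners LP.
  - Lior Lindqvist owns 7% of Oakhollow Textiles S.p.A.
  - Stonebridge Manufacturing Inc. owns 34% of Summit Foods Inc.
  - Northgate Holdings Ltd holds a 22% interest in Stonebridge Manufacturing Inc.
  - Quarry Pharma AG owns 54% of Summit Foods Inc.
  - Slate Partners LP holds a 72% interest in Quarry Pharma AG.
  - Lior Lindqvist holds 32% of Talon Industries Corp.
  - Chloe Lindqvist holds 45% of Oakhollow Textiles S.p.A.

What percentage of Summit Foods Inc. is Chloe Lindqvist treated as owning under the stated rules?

6.865856%

By parent–child attribution (R3), Chloe Lindqvist is treated as also owning Lior Lindqvist's interest in Oakhollow Textiles S.p.A, giving 45% + 7% = 52%.
By parent–child attribution (R3), Chloe Lindqvist is treated as owning Lior Lindqvist's 32% interest in Talon Industries Corp.
Chain via Oakhollow Textiles S.p.A. → Slate Partners LP → Quarry Pharma AG (R1): 52% × 31% × 72% × 54% = 6.267456% of Summit Foods Inc.
Chain via Talon Industries Corp. → Northgate Holdings Ltd → Stonebridge Manufacturing Inc. (R1): 32% × 25% × 22% × 34% = 0.5984% of Summit Foods Inc.
Aggregating (R2): 6.267456% + 0.5984% = 6.865856%.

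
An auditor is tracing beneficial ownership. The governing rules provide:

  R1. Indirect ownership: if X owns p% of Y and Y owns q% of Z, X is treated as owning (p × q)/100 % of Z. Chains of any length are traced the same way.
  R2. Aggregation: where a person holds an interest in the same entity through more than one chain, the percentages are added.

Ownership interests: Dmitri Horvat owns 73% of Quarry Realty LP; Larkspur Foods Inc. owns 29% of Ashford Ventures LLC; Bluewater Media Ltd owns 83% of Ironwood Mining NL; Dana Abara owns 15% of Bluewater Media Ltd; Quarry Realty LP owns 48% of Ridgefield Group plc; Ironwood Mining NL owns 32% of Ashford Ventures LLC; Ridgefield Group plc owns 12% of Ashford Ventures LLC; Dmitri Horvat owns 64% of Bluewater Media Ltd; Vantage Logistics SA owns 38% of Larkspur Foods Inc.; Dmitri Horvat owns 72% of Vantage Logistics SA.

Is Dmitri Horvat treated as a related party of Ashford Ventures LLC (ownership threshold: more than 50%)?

No

Chain via Bluewater Media Ltd → Ironwood Mining NL (R1): 64% × 83% × 32% = 16.9984% of Ashford Ventures LLC.
Chain via Vantage Logistics SA → Larkspur Foods Inc. (R1): 72% × 38% × 29% = 7.9344% of Ashford Ventures LLC.
Chain via Quarry Realty LP → Ridgefield Group plc (R1): 73% × 48% × 12% = 4.2048% of Ashford Ventures LLC.
Aggregating (R2): 16.9984% + 7.9344% + 4.2048% = 29.1376%.
29.1376% does not exceed the 50% threshold, so Dmitri is not a related party to Ashford Ventures LLC.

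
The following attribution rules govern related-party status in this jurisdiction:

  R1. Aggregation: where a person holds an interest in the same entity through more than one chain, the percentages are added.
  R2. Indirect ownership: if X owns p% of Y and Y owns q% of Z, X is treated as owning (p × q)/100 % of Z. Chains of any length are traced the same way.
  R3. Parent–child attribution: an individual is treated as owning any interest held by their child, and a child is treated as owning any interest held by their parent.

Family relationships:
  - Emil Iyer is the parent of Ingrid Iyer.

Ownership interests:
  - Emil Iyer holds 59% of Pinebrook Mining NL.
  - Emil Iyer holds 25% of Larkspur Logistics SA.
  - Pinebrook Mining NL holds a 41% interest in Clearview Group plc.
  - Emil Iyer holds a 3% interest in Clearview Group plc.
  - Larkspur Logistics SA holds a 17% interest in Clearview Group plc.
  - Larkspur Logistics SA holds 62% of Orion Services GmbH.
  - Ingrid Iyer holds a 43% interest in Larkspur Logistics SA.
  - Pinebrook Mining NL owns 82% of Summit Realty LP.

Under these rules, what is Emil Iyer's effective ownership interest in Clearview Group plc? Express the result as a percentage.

By parent–child attribution (R3), Emil Iyer is treated as also owning Ingrid Iyer's interest in Larkspur Logistics SA, giving 25% + 43% = 68%.
Chain via Pinebrook Mining NL (R2): 59% × 41% = 24.19% of Clearview Group plc.
Chain via Larkspur Logistics SA (R2): 68% × 17% = 11.56% of Clearview Group plc.
Direct interest in Clearview Group plc: 3%.
Aggregating (R1): 24.19% + 11.56% + 3% = 38.75%.

38.75%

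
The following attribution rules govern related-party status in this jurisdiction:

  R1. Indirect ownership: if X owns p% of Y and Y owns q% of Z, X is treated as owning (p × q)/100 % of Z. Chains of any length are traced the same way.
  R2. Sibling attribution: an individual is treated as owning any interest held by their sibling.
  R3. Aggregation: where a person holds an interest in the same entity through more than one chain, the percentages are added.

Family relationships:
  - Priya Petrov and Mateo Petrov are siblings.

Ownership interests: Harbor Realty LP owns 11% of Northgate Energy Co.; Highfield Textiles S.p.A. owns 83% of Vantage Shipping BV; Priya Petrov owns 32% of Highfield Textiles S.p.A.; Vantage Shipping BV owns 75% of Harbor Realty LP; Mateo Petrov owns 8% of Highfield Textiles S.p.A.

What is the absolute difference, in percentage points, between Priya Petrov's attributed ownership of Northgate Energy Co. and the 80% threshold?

77.261

By sibling attribution (R2), Priya Petrov is treated as also owning Mateo Petrov's interest in Highfield Textiles S.p.A, giving 32% + 8% = 40%.
Chain via Highfield Textiles S.p.A. → Vantage Shipping BV → Harbor Realty LP (R1): 40% × 83% × 75% × 11% = 2.739% of Northgate Energy Co.
2.739% falls short of the 80% threshold by 77.261 percentage points.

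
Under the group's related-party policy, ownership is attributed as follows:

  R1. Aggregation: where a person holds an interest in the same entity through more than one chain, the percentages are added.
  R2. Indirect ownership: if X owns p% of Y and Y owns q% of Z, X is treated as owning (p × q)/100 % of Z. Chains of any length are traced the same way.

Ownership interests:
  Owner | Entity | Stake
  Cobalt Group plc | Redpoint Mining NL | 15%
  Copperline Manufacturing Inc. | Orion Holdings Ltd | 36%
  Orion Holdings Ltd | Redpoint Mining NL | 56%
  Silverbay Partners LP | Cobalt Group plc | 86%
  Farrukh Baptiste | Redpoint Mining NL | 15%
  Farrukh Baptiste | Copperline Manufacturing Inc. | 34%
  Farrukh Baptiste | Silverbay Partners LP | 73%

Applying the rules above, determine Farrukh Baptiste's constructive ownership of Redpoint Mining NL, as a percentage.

31.2714%

Chain via Copperline Manufacturing Inc. → Orion Holdings Ltd (R2): 34% × 36% × 56% = 6.8544% of Redpoint Mining NL.
Chain via Silverbay Partners LP → Cobalt Group plc (R2): 73% × 86% × 15% = 9.417% of Redpoint Mining NL.
Direct interest in Redpoint Mining NL: 15%.
Aggregating (R1): 6.8544% + 9.417% + 15% = 31.2714%.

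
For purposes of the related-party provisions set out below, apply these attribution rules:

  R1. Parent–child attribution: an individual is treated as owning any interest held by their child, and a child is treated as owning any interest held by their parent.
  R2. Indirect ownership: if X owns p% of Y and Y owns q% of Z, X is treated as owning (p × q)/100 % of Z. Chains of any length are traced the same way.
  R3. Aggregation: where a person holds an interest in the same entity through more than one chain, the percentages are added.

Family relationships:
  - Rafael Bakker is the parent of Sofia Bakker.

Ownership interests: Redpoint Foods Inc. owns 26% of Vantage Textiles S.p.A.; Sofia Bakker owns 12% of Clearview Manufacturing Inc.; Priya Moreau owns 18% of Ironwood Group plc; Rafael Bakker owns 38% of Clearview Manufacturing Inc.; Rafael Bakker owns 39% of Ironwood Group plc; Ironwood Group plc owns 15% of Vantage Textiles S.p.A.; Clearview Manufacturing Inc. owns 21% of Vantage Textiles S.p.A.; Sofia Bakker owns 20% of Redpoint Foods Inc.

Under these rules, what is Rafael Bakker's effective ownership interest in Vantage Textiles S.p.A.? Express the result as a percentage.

21.55%

By parent–child attribution (R1), Rafael Bakker is treated as also owning Sofia Bakker's interest in Clearview Manufacturing Inc, giving 38% + 12% = 50%.
By parent–child attribution (R1), Rafael Bakker is treated as owning Sofia Bakker's 20% interest in Redpoint Foods Inc.
Chain via Clearview Manufacturing Inc. (R2): 50% × 21% = 10.5% of Vantage Textiles S.p.A.
Chain via Ironwood Group plc (R2): 39% × 15% = 5.85% of Vantage Textiles S.p.A.
Chain via Redpoint Foods Inc. (R2): 20% × 26% = 5.2% of Vantage Textiles S.p.A.
Aggregating (R3): 10.5% + 5.85% + 5.2% = 21.55%.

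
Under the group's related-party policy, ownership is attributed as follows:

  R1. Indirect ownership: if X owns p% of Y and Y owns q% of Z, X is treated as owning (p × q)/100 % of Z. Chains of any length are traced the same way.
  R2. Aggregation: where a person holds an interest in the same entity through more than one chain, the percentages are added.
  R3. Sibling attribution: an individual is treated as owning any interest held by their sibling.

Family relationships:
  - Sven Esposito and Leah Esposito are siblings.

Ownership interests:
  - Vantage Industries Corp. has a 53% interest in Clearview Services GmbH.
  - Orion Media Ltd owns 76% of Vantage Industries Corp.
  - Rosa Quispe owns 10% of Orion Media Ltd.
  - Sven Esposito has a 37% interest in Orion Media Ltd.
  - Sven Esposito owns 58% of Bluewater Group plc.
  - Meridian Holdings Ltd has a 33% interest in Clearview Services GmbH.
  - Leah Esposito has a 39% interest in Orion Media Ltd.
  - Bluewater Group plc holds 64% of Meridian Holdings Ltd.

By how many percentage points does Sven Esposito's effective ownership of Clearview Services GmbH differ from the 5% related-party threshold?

By sibling attribution (R3), Sven Esposito is treated as also owning Leah Esposito's interest in Orion Media Ltd, giving 37% + 39% = 76%.
Chain via Bluewater Group plc → Meridian Holdings Ltd (R1): 58% × 64% × 33% = 12.2496% of Clearview Services GmbH.
Chain via Orion Media Ltd → Vantage Industries Corp. (R1): 76% × 76% × 53% = 30.6128% of Clearview Services GmbH.
Aggregating (R2): 12.2496% + 30.6128% = 42.8624%.
42.8624% exceeds the 5% threshold by 37.8624 percentage points.

37.8624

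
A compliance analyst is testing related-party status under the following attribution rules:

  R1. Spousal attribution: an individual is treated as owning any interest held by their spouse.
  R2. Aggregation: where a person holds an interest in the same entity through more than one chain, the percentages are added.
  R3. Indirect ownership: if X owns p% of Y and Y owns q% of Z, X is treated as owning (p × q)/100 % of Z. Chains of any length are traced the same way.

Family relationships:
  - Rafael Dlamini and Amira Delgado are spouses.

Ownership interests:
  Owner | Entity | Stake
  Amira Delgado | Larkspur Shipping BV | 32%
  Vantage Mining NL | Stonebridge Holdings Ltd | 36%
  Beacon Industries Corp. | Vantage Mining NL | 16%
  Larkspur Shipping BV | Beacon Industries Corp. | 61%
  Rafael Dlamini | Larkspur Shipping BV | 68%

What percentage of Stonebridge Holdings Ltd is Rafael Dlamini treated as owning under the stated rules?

By spousal attribution (R1), Rafael Dlamini is treated as also owning Amira Delgado's interest in Larkspur Shipping BV, giving 68% + 32% = 100%.
Chain via Larkspur Shipping BV → Beacon Industries Corp. → Vantage Mining NL (R3): 100% × 61% × 16% × 36% = 3.5136% of Stonebridge Holdings Ltd.

3.5136%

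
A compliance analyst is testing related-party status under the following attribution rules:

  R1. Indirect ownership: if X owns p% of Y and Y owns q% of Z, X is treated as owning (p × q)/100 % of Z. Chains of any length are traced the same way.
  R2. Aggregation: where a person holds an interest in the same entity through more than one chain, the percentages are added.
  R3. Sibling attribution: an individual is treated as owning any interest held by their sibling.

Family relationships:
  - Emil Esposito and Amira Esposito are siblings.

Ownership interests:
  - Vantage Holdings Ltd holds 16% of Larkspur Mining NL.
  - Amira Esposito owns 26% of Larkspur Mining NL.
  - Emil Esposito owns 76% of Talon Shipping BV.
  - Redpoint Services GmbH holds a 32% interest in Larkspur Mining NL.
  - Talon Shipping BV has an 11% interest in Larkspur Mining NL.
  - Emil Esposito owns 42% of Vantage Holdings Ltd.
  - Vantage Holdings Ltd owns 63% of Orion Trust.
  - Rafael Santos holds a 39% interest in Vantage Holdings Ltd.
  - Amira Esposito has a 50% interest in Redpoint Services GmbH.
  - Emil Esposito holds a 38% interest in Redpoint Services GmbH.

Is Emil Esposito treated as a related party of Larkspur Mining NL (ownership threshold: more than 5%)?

Yes

By sibling attribution (R3), Emil Esposito is treated as also owning Amira Esposito's interest in Redpoint Services GmbH, giving 38% + 50% = 88%.
By sibling attribution (R3), Emil Esposito is treated as owning Amira Esposito's 26% interest in Larkspur Mining NL.
Chain via Talon Shipping BV (R1): 76% × 11% = 8.36% of Larkspur Mining NL.
Chain via Vantage Holdings Ltd (R1): 42% × 16% = 6.72% of Larkspur Mining NL.
Chain via Redpoint Services GmbH (R1): 88% × 32% = 28.16% of Larkspur Mining NL.
Direct interest in Larkspur Mining NL: 26%.
Aggregating (R2): 8.36% + 6.72% + 28.16% + 26% = 69.24%.
69.24% exceeds the 5% threshold, so Emil is a related party to Larkspur Mining NL.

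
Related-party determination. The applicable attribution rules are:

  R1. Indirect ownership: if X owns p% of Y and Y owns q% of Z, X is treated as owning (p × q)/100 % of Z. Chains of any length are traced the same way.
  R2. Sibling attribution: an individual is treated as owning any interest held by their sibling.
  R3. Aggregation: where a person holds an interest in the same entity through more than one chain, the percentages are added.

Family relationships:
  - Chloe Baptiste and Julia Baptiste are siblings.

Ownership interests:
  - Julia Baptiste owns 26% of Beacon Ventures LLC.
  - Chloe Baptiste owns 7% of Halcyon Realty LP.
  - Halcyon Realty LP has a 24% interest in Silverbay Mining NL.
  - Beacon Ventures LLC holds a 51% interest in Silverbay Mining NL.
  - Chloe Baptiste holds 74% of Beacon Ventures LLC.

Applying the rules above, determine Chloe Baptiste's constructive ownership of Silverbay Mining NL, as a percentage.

By sibling attribution (R2), Chloe Baptiste is treated as also owning Julia Baptiste's interest in Beacon Ventures LLC, giving 74% + 26% = 100%.
Chain via Beacon Ventures LLC (R1): 100% × 51% = 51% of Silverbay Mining NL.
Chain via Halcyon Realty LP (R1): 7% × 24% = 1.68% of Silverbay Mining NL.
Aggregating (R3): 51% + 1.68% = 52.68%.

52.68%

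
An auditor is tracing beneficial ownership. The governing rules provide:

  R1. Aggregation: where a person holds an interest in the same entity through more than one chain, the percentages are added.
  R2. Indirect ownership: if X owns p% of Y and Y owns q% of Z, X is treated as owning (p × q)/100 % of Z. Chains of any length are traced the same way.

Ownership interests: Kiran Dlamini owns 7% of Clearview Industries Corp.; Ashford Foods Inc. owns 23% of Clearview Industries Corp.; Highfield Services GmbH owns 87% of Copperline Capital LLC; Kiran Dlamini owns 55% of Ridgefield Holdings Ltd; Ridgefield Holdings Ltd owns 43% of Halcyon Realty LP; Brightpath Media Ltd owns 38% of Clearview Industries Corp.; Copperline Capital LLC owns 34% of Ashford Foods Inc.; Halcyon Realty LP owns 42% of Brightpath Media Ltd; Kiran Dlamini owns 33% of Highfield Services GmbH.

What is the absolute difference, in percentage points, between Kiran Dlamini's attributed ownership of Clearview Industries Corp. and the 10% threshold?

Chain via Highfield Services GmbH → Copperline Capital LLC → Ashford Foods Inc. (R2): 33% × 87% × 34% × 23% = 2.245122% of Clearview Industries Corp.
Chain via Ridgefield Holdings Ltd → Halcyon Realty LP → Brightpath Media Ltd (R2): 55% × 43% × 42% × 38% = 3.77454% of Clearview Industries Corp.
Direct interest in Clearview Industries Corp: 7%.
Aggregating (R1): 2.245122% + 3.77454% + 7% = 13.019662%.
13.019662% exceeds the 10% threshold by 3.019662 percentage points.

3.019662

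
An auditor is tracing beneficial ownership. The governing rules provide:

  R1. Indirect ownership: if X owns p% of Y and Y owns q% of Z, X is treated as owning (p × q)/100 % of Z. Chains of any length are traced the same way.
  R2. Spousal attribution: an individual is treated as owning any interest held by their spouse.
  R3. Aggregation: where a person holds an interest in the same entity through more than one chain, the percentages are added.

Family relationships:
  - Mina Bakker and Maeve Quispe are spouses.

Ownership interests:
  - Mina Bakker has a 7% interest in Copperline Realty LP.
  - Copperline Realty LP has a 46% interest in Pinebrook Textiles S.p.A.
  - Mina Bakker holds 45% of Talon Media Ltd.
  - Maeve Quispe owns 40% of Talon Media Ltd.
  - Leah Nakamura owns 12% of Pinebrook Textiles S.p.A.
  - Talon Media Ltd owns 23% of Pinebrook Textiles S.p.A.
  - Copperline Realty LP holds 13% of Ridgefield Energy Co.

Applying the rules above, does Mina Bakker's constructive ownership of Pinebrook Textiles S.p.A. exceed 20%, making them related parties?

By spousal attribution (R2), Mina Bakker is treated as also owning Maeve Quispe's interest in Talon Media Ltd, giving 45% + 40% = 85%.
Chain via Copperline Realty LP (R1): 7% × 46% = 3.22% of Pinebrook Textiles S.p.A.
Chain via Talon Media Ltd (R1): 85% × 23% = 19.55% of Pinebrook Textiles S.p.A.
Aggregating (R3): 3.22% + 19.55% = 22.77%.
22.77% exceeds the 20% threshold, so Mina is a related party to Pinebrook Textiles S.p.A.

Yes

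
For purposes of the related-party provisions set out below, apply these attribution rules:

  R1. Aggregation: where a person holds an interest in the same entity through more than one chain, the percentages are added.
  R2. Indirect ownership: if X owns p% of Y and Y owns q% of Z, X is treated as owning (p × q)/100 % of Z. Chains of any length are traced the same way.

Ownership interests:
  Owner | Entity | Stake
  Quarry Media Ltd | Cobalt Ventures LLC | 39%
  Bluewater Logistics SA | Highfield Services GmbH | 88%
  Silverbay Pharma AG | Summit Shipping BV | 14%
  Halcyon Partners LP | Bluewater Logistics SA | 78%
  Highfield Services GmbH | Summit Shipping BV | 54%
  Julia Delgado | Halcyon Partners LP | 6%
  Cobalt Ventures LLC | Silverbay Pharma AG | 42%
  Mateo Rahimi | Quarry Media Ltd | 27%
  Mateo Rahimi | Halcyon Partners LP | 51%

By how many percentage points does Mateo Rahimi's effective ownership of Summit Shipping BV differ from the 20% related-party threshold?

0.47738

Chain via Halcyon Partners LP → Bluewater Logistics SA → Highfield Services GmbH (R2): 51% × 78% × 88% × 54% = 18.903456% of Summit Shipping BV.
Chain via Quarry Media Ltd → Cobalt Ventures LLC → Silverbay Pharma AG (R2): 27% × 39% × 42% × 14% = 0.619164% of Summit Shipping BV.
Aggregating (R1): 18.903456% + 0.619164% = 19.52262%.
19.52262% falls short of the 20% threshold by 0.47738 percentage points.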